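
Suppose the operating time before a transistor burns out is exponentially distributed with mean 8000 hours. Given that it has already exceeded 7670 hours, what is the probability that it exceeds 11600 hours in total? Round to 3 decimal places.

0.612

The rate is λ = 1/8000 = 0.000125 per hour.
The exponential is memoryless, so the remaining time is again Exp(λ): the condition X > 7670 is irrelevant.
P(X > 3930) = e^(−0.49125) ≈ 0.612.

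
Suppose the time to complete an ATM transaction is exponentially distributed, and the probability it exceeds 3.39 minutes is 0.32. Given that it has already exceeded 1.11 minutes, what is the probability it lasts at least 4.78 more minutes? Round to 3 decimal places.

0.201

From e^(−λ·3.39) = 0.32, λ = −ln(0.32)/3.39 = 0.336116.
Memoryless: P(X > 1.11+4.78 | X > 1.11) = P(X > 4.78) = e^(−0.336116·4.78) ≈ 0.201.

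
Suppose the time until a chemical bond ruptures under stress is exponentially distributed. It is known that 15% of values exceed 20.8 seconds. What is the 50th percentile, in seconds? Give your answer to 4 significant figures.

e^(−λ·20.8) = 0.15 ⇒ λ = −ln(0.15)/20.8 = 0.0912077.
50th percentile: 1 − e^(−λt) = 0.5, t = −ln(0.5)/λ = 7.59966 seconds.

7.600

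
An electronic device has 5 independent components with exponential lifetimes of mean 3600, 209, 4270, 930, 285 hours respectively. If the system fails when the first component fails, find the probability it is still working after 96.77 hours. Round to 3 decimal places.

The first failure time is exponential with rate Σλ_i = 1/3600 + 1/209 + 1/4270 + 1/930 + 1/285 = 0.0098807 per hour.
P(min > 96.77) = e^(−0.0098807·96.77) = e^(−0.95616) ≈ 0.384.

0.384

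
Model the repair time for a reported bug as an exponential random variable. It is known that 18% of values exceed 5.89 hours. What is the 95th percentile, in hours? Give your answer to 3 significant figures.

e^(−λ·5.89) = 0.18 ⇒ λ = −ln(0.18)/5.89 = 0.291137.
95th percentile: 1 − e^(−λt) = 0.95, t = −ln(0.05)/λ = 10.2898 hours.

10.3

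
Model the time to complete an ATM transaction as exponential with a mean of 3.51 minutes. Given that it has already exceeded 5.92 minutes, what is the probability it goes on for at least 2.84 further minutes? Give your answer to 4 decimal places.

0.4453

The rate is λ = 1/3.51 = 0.2849 per minute.
By the memoryless property, P(X > 5.92+2.84 | X > 5.92) = P(X > 2.84).
P(X > 2.84) = e^(−0.80912) ≈ 0.4453.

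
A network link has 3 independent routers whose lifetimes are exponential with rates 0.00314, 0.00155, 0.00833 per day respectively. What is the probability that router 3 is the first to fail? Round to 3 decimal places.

The time to first failure is exponential with rate Σλ = 0.00314 + 0.00155 + 0.00833 = 0.01302.
P(router 3 first) = λ_3/Σλ = 0.00833/0.01302 ≈ 0.640.

0.640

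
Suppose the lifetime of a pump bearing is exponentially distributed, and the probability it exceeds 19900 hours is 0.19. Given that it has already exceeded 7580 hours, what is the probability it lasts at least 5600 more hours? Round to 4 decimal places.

0.6267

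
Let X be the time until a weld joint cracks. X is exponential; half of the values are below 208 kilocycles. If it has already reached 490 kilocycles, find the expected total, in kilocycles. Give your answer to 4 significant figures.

790.1

For an exponential, median = ln(2)/λ, so λ = ln 2 / 208 = 0.00333244 per kilocycle.
By memorylessness, E[X | X > 490] = 490 + 1/λ = 490 + 300.081 = 790.081 kilocycles.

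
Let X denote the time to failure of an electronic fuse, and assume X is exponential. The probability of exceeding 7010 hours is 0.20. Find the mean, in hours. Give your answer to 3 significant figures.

4360

e^(−λ·7010) = 0.20 ⇒ λ = −ln(0.20)/7010 = 0.000229592.
Mean = 1/λ = 4355.56 hours.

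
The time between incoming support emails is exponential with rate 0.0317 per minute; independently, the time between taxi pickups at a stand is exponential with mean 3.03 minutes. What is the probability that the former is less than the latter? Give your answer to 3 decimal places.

0.088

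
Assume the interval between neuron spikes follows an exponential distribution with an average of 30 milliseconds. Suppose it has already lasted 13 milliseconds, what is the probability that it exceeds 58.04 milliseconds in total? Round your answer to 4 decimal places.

0.2228

The rate is λ = 1/30 = 0.0333333 per millisecond.
P(X > s+t | X > s) = e^(−λ(s+t))/e^(−λs) = e^(−λt), independent of s = 13.
P(X > 45.04) = e^(−1.5013) ≈ 0.2228.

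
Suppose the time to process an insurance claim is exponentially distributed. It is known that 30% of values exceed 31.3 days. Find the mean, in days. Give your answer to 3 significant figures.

e^(−λ·31.3) = 0.30 ⇒ λ = −ln(0.30)/31.3 = 0.0384656.
Mean = 1/λ = 25.9973 days.

26.0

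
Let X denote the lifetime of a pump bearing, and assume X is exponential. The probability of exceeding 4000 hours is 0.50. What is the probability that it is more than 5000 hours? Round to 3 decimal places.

e^(−λ·4000) = 0.50 ⇒ λ = −ln(0.50)/4000 = 0.000173287.
P(X > 5000) = e^(−0.000173287·5000) = e^(−0.86643) ≈ 0.420.

0.420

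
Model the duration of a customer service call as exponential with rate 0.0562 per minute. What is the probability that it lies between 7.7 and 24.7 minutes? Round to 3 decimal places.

0.399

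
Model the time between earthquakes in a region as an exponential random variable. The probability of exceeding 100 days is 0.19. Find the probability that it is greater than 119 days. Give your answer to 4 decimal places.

e^(−λ·100) = 0.19 ⇒ λ = −ln(0.19)/100 = 0.0166073.
P(X > 119) = e^(−0.0166073·119) = e^(−1.9763) ≈ 0.1386.

0.1386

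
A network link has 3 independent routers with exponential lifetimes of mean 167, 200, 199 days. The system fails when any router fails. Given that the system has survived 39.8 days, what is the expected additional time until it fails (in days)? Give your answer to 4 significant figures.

62.45

First-failure rate Σλ = 1/167 + 1/200 + 1/199 = 0.0160131.
By memorylessness the expected residual is 1/Σλ = 62.4487 days, regardless of the 39.8 already elapsed.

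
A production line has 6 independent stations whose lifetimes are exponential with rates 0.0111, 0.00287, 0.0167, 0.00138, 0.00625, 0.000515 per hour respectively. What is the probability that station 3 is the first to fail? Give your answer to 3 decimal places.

The time to first failure is exponential with rate Σλ = 0.0111 + 0.00287 + 0.0167 + 0.00138 + 0.00625 + 0.000515 = 0.038815.
P(station 3 first) = λ_3/Σλ = 0.0167/0.038815 ≈ 0.430.

0.430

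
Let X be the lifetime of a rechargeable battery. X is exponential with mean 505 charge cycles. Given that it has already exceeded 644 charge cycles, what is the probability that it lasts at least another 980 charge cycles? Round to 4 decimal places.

The rate is λ = 1/505 = 0.0019802 per charge cycle.
P(X > s+t | X > s) = e^(−λ(s+t))/e^(−λs) = e^(−λt), independent of s = 644.
P(X > 980) = e^(−1.9406) ≈ 0.1436.

0.1436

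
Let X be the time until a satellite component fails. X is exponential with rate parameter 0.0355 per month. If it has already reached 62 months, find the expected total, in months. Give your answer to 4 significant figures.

By memorylessness, E[X | X > 62] = 62 + 1/λ = 62 + 28.169 = 90.169 months.

90.17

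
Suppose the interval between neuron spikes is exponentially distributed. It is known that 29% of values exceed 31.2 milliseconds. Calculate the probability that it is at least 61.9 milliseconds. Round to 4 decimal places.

e^(−λ·31.2) = 0.29 ⇒ λ = −ln(0.29)/31.2 = 0.0396755.
P(X > 61.9) = e^(−0.0396755·61.9) = e^(−2.4559) ≈ 0.0858.

0.0858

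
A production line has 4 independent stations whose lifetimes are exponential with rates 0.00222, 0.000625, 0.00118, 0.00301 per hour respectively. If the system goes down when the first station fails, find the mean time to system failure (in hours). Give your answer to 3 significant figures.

142

The time to first failure is exponential with rate Σλ = 0.00222 + 0.000625 + 0.00118 + 0.00301 = 0.007035.
E[min] = 1/Σλ = 1/0.007035 = 142.146 hours.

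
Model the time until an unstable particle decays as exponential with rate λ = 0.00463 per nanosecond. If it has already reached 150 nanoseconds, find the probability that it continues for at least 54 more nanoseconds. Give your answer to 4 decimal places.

0.7788

By the memoryless property, P(X > 150+54 | X > 150) = P(X > 54).
P(X > 54) = e^(−0.25002) ≈ 0.7788.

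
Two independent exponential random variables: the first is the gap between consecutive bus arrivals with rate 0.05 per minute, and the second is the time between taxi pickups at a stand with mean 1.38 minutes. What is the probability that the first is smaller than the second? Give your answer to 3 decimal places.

λ_1 = 0.05, λ_2 = 1/1.38 = 0.724638.
For independent exponentials, P(the first < the second) = λ_1/(λ_1+λ_2) = 0.05/0.774638 ≈ 0.065.

0.065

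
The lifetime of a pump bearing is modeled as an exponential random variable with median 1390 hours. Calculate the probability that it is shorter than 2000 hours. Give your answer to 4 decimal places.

For an exponential, median = ln(2)/λ, so λ = ln 2 / 1390 = 0.000498667 per hour.
P(X ≤ 2000) = 1 − e^(−λ·2000) = 1 − e^(−0.99733) ≈ 0.6311.

0.6311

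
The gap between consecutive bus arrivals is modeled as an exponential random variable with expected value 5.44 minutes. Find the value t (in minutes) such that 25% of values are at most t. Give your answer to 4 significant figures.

The rate is λ = 1/5.44 = 0.183824 per minute.
Set 1 − e^(−λt) = 0.25, so t = −ln(0.75)/λ = 0.28768/0.183824 ≈ 1.56499 minutes.

1.565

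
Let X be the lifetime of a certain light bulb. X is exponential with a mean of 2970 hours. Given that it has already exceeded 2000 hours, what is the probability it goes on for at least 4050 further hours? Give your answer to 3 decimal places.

0.256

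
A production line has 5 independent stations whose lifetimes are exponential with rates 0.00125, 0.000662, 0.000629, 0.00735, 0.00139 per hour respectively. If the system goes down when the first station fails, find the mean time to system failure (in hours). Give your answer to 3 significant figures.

88.6

The time to first failure is exponential with rate Σλ = 0.00125 + 0.000662 + 0.000629 + 0.00735 + 0.00139 = 0.011281.
E[min] = 1/Σλ = 1/0.011281 = 88.6446 hours.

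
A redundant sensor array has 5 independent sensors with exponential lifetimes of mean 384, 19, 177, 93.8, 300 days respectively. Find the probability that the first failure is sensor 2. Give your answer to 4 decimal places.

0.7029

Rates: λ_i = 1/mean_i → 0.00260417, 0.0526316, 0.00564972, 0.010661, 0.00333333; Σλ = 0.0748798.
P(sensor 2 first) = λ_2/Σλ = 0.0526316/0.0748798 ≈ 0.7029.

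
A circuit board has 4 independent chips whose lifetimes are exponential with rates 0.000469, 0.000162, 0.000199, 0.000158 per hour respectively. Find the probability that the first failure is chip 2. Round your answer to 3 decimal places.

0.164

The time to first failure is exponential with rate Σλ = 0.000469 + 0.000162 + 0.000199 + 0.000158 = 0.000988.
P(chip 2 first) = λ_2/Σλ = 0.000162/0.000988 ≈ 0.164.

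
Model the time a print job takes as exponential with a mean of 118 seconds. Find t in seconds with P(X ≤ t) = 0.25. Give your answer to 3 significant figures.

The rate is λ = 1/118 = 0.00847458 per second.
Set 1 − e^(−λt) = 0.25, so t = −ln(0.75)/λ = 0.28768/0.00847458 ≈ 33.9465 seconds.

33.9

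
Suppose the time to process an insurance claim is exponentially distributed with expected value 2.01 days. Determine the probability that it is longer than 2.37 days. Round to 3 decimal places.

0.308

The rate is λ = 1/2.01 = 0.497512 per day.
P(X > 2.37) = e^(−λ·2.37) = e^(−1.1791) ≈ 0.308.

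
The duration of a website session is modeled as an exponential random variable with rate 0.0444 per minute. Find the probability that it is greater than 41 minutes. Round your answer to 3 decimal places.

P(X > 41) = e^(−λ·41) = e^(−1.8204) ≈ 0.162.

0.162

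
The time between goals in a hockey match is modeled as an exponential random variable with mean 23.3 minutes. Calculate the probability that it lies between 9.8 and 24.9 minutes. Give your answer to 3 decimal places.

The rate is λ = 1/23.3 = 0.0429185 per minute.
P(9.8 < X < 24.9) = e^(−λ·9.8) − e^(−λ·24.9) = 0.65665 − 0.34347 ≈ 0.313.

0.313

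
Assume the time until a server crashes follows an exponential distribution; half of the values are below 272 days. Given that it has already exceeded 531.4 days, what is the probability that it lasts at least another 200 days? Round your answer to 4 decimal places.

For an exponential, median = ln(2)/λ, so λ = ln 2 / 272 = 0.00254834 per day.
The exponential is memoryless, so the remaining time is again Exp(λ): the condition X > 531.4 is irrelevant.
P(X > 200) = e^(−0.50967) ≈ 0.6007.

0.6007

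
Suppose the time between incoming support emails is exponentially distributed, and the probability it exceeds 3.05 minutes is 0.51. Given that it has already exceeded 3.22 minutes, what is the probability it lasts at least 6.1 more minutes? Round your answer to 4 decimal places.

From e^(−λ·3.05) = 0.51, λ = −ln(0.51)/3.05 = 0.220769.
Memoryless: P(X > 3.22+6.1 | X > 3.22) = P(X > 6.1) = e^(−0.220769·6.1) ≈ 0.2601.

0.2601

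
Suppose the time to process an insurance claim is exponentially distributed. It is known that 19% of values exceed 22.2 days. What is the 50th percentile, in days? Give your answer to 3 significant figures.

9.27

e^(−λ·22.2) = 0.19 ⇒ λ = −ln(0.19)/22.2 = 0.0748077.
50th percentile: 1 − e^(−λt) = 0.5, t = −ln(0.5)/λ = 9.26572 days.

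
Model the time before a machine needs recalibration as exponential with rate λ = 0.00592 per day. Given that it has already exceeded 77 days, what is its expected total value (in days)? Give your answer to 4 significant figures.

By memorylessness, E[X | X > 77] = 77 + 1/λ = 77 + 168.919 = 245.919 days.

245.9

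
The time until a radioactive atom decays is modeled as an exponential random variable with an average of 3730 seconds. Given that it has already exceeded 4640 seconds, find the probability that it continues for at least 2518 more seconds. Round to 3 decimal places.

0.509

The rate is λ = 1/3730 = 0.000268097 per second.
P(X > s+t | X > s) = e^(−λ(s+t))/e^(−λs) = e^(−λt), independent of s = 4640.
P(X > 2518) = e^(−0.67507) ≈ 0.509.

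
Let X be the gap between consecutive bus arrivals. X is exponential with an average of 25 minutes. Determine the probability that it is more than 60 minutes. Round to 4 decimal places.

0.0907

The rate is λ = 1/25 = 0.04 per minute.
P(X > 60) = e^(−λ·60) = e^(−2.4) ≈ 0.0907.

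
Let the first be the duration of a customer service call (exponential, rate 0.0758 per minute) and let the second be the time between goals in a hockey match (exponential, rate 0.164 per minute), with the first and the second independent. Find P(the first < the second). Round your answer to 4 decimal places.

λ_1 = 0.0758, λ_2 = 0.164.
For independent exponentials, P(the first < the second) = λ_1/(λ_1+λ_2) = 0.0758/0.2398 ≈ 0.3161.

0.3161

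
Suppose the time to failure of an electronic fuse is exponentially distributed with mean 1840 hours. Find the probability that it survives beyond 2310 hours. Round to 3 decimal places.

The rate is λ = 1/1840 = 0.000543478 per hour.
P(X > 2310) = e^(−λ·2310) = e^(−1.2554) ≈ 0.285.

0.285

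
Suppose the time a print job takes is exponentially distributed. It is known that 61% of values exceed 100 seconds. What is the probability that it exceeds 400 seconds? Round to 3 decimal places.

0.138

e^(−λ·100) = 0.61 ⇒ λ = −ln(0.61)/100 = 0.00494296.
P(X > 400) = e^(−0.00494296·400) = e^(−1.9772) ≈ 0.138.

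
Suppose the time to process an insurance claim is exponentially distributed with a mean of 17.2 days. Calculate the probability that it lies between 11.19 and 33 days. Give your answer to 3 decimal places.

0.375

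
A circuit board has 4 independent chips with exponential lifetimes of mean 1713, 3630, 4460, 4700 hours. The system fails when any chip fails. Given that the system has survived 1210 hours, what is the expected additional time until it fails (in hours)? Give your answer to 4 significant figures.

771.5

First-failure rate Σλ = 1/1713 + 1/3630 + 1/4460 + 1/4700 = 0.00129623.
By memorylessness the expected residual is 1/Σλ = 771.465 hours, regardless of the 1210 already elapsed.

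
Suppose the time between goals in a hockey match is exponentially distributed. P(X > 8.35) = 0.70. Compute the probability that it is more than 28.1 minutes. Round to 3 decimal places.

e^(−λ·8.35) = 0.70 ⇒ λ = −ln(0.70)/8.35 = 0.0427156.
P(X > 28.1) = e^(−0.0427156·28.1) = e^(−1.2003) ≈ 0.301.

0.301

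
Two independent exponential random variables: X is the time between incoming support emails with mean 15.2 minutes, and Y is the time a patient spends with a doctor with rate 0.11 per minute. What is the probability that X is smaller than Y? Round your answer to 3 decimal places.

0.374

λ_1 = 1/15.2 = 0.0657895, λ_2 = 0.11.
For independent exponentials, P(X < Y) = λ_1/(λ_1+λ_2) = 0.0657895/0.175789 ≈ 0.374.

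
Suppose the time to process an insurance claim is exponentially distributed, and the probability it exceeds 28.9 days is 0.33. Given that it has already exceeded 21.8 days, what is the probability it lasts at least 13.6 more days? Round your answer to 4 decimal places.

From e^(−λ·28.9) = 0.33, λ = −ln(0.33)/28.9 = 0.038362.
Memoryless: P(X > 21.8+13.6 | X > 21.8) = P(X > 13.6) = e^(−0.038362·13.6) ≈ 0.5935.

0.5935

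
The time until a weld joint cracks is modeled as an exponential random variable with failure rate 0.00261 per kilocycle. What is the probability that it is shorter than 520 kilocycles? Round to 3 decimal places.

0.743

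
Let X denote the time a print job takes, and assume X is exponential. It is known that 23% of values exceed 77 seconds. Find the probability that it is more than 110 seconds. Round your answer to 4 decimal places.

0.1225

e^(−λ·77) = 0.23 ⇒ λ = −ln(0.23)/77 = 0.0190867.
P(X > 110) = e^(−0.0190867·110) = e^(−2.0995) ≈ 0.1225.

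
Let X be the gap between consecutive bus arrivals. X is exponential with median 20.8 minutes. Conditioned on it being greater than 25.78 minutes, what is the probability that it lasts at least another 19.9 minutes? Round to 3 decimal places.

For an exponential, median = ln(2)/λ, so λ = ln 2 / 20.8 = 0.0333244 per minute.
The exponential is memoryless, so the remaining time is again Exp(λ): the condition X > 25.78 is irrelevant.
P(X > 19.9) = e^(−0.66316) ≈ 0.515.

0.515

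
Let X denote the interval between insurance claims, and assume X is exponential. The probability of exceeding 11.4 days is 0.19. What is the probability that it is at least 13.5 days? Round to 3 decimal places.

0.140

e^(−λ·11.4) = 0.19 ⇒ λ = −ln(0.19)/11.4 = 0.145678.
P(X > 13.5) = e^(−0.145678·13.5) = e^(−1.9667) ≈ 0.140.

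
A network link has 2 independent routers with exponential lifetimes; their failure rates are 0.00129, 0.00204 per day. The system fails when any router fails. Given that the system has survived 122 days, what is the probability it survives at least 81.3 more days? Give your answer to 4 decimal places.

0.7628

Time to first failure ~ Exp(Σλ) with Σλ = 0.00333.
By memorylessness, P(T > 122+81.3 | T > 122) = P(T > 81.3) = e^(−0.00333·81.3) ≈ 0.7628.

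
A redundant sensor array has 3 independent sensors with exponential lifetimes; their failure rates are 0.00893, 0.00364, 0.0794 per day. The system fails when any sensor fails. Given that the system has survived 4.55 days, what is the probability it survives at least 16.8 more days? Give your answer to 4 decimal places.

0.2133

Time to first failure ~ Exp(Σλ) with Σλ = 0.09197.
By memorylessness, P(T > 4.55+16.8 | T > 4.55) = P(T > 16.8) = e^(−0.09197·16.8) ≈ 0.2133.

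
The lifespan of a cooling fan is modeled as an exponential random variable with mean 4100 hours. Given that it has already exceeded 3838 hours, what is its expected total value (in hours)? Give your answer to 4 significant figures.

7938

The rate is λ = 1/4100 = 0.000243902 per hour.
By memorylessness, E[X | X > 3838] = 3838 + 1/λ = 3838 + 4100 = 7938 hours.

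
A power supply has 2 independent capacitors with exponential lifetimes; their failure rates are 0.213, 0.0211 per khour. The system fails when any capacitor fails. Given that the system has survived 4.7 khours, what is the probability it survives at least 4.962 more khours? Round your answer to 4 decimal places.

0.3130

Time to first failure ~ Exp(Σλ) with Σλ = 0.2341.
By memorylessness, P(T > 4.7+4.962 | T > 4.7) = P(T > 4.962) = e^(−0.2341·4.962) ≈ 0.3130.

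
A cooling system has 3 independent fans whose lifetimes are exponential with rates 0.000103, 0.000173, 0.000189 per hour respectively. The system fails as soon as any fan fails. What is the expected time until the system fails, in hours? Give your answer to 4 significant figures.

2151

The time to first failure is exponential with rate Σλ = 0.000103 + 0.000173 + 0.000189 = 0.000465.
E[min] = 1/Σλ = 1/0.000465 = 2150.54 hours.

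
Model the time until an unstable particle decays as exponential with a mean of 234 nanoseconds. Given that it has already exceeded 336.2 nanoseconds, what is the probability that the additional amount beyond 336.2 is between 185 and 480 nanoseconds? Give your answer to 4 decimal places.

0.3250

The rate is λ = 1/234 = 0.0042735 per nanosecond.
Memoryless: the residual past 336.2 is again Exp(λ).
P(185 < residual < 480) = e^(−λ·185) − e^(−λ·480) = 0.45357 − 0.12857 ≈ 0.3250.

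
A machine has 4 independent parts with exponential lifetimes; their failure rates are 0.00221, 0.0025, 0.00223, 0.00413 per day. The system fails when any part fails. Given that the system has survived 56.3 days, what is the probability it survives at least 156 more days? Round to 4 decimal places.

Time to first failure ~ Exp(Σλ) with Σλ = 0.01107.
By memorylessness, P(T > 56.3+156 | T > 56.3) = P(T > 156) = e^(−0.01107·156) ≈ 0.1778.

0.1778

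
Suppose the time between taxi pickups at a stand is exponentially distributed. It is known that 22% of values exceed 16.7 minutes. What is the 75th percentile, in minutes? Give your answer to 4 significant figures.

15.29

e^(−λ·16.7) = 0.22 ⇒ λ = −ln(0.22)/16.7 = 0.0906663.
75th percentile: 1 − e^(−λt) = 0.75, t = −ln(0.25)/λ = 15.2901 minutes.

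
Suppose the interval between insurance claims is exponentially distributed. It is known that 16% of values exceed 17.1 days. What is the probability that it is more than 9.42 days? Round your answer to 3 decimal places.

e^(−λ·17.1) = 0.16 ⇒ λ = −ln(0.16)/17.1 = 0.107169.
P(X > 9.42) = e^(−0.107169·9.42) = e^(−1.0095) ≈ 0.364.

0.364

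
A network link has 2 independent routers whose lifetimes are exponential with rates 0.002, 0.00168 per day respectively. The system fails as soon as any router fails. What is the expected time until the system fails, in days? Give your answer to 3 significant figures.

The time to first failure is exponential with rate Σλ = 0.002 + 0.00168 = 0.00368.
E[min] = 1/Σλ = 1/0.00368 = 271.739 days.

272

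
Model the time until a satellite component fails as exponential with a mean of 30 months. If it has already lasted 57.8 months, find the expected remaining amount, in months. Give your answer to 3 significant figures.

30.0

The rate is λ = 1/30 = 0.0333333 per month.
By memorylessness, the remaining amount past any threshold is again Exp(λ) with mean 1/λ = 30 months.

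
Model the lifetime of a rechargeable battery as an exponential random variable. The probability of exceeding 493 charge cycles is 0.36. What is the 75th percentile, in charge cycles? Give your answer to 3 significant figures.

e^(−λ·493) = 0.36 ⇒ λ = −ln(0.36)/493 = 0.00207231.
75th percentile: 1 − e^(−λt) = 0.75, t = −ln(0.25)/λ = 668.959 charge cycles.

669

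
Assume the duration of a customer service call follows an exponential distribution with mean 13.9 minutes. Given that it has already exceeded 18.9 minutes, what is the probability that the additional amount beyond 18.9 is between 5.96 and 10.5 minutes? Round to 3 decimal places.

The rate is λ = 1/13.9 = 0.0719424 per minute.
Memoryless: the residual past 18.9 is again Exp(λ).
P(5.96 < residual < 10.5) = e^(−λ·5.96) − e^(−λ·10.5) = 0.65131 − 0.46982 ≈ 0.181.

0.181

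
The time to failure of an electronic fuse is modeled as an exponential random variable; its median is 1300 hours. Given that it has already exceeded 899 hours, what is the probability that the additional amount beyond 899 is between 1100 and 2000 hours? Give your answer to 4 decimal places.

For an exponential, median = ln(2)/λ, so λ = ln 2 / 1300 = 0.00053319 per hour.
Memoryless: the residual past 899 is again Exp(λ).
P(1100 < residual < 2000) = e^(−λ·1100) − e^(−λ·2000) = 0.55627 − 0.34425 ≈ 0.2120.

0.2120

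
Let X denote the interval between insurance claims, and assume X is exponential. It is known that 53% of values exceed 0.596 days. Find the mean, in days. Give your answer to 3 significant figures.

0.939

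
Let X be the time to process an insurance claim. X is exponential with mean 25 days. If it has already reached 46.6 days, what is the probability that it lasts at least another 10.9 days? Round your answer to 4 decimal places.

0.6466

The rate is λ = 1/25 = 0.04 per day.
By the memoryless property, P(X > 46.6+10.9 | X > 46.6) = P(X > 10.9).
P(X > 10.9) = e^(−0.436) ≈ 0.6466.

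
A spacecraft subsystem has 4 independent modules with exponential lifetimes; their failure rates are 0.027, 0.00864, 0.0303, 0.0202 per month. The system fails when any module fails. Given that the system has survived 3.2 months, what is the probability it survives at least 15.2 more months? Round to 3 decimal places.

0.270

Time to first failure ~ Exp(Σλ) with Σλ = 0.08614.
By memorylessness, P(T > 3.2+15.2 | T > 3.2) = P(T > 15.2) = e^(−0.08614·15.2) ≈ 0.270.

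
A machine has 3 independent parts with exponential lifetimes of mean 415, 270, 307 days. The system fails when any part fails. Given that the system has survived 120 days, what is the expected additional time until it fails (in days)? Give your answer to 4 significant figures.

106.7

First-failure rate Σλ = 1/415 + 1/270 + 1/307 = 0.00937067.
By memorylessness the expected residual is 1/Σλ = 106.716 days, regardless of the 120 already elapsed.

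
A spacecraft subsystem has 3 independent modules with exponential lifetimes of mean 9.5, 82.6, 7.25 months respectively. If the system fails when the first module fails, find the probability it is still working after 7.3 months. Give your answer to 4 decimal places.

0.1551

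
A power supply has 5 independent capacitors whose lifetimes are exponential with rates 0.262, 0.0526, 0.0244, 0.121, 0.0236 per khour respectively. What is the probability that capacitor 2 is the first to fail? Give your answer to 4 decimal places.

The time to first failure is exponential with rate Σλ = 0.262 + 0.0526 + 0.0244 + 0.121 + 0.0236 = 0.4836.
P(capacitor 2 first) = λ_2/Σλ = 0.0526/0.4836 ≈ 0.1088.

0.1088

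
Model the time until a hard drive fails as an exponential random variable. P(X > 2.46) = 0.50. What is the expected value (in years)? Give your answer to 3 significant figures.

3.55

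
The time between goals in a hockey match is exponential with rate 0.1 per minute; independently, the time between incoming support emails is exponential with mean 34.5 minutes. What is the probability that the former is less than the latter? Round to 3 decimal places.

0.775

λ_1 = 0.1, λ_2 = 1/34.5 = 0.0289855.
For independent exponentials, P(the former < the latter) = λ_1/(λ_1+λ_2) = 0.1/0.128986 ≈ 0.775.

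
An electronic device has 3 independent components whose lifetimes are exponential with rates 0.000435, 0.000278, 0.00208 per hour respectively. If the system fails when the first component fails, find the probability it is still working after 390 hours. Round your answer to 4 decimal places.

0.3365

The time to first failure is exponential with rate Σλ = 0.000435 + 0.000278 + 0.00208 = 0.002793.
P(min > 390) = e^(−0.002793·390) = e^(−1.0893) ≈ 0.3365.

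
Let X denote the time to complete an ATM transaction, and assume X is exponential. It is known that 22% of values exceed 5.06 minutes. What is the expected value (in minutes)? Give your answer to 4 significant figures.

e^(−λ·5.06) = 0.22 ⇒ λ = −ln(0.22)/5.06 = 0.299235.
Mean = 1/λ = 3.34186 minutes.

3.342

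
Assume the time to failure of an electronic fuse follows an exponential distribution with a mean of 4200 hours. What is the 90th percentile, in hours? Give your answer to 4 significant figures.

The rate is λ = 1/4200 = 0.000238095 per hour.
Set 1 − e^(−λt) = 0.9, so t = −ln(0.1)/λ = 2.3026/0.000238095 ≈ 9670.86 hours.

9671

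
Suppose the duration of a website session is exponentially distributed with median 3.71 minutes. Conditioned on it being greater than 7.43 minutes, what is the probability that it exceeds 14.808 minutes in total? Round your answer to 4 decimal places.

For an exponential, median = ln(2)/λ, so λ = ln 2 / 3.71 = 0.186832 per minute.
By the memoryless property, P(X > 7.43+7.378 | X > 7.43) = P(X > 7.378).
P(X > 7.378) = e^(−1.3784) ≈ 0.2520.

0.2520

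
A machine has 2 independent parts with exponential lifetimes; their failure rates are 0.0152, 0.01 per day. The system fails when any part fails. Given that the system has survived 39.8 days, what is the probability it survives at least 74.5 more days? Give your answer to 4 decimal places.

Time to first failure ~ Exp(Σλ) with Σλ = 0.0252.
By memorylessness, P(T > 39.8+74.5 | T > 39.8) = P(T > 74.5) = e^(−0.0252·74.5) ≈ 0.1530.

0.1530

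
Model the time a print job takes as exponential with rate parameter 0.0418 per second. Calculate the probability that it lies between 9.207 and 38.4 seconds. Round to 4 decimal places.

0.4797

P(9.207 < X < 38.4) = e^(−λ·9.207) − e^(−λ·38.4) = 0.68055 − 0.20087 ≈ 0.4797.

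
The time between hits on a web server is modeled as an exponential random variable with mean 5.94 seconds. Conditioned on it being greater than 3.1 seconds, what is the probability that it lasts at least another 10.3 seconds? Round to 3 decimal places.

The rate is λ = 1/5.94 = 0.16835 per second.
By the memoryless property, P(X > 3.1+10.3 | X > 3.1) = P(X > 10.3).
P(X > 10.3) = e^(−1.734) ≈ 0.177.

0.177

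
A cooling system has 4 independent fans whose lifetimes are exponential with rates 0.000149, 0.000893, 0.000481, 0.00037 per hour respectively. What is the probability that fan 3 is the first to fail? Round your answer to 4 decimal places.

The time to first failure is exponential with rate Σλ = 0.000149 + 0.000893 + 0.000481 + 0.00037 = 0.001893.
P(fan 3 first) = λ_3/Σλ = 0.000481/0.001893 ≈ 0.2541.

0.2541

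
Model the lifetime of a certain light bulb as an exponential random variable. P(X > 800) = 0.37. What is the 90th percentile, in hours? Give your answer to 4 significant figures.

e^(−λ·800) = 0.37 ⇒ λ = −ln(0.37)/800 = 0.00124282.
90th percentile: 1 − e^(−λt) = 0.9, t = −ln(0.1)/λ = 1852.72 hours.

1853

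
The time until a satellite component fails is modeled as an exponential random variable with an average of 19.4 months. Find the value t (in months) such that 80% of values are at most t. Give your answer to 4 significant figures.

The rate is λ = 1/19.4 = 0.0515464 per month.
Set 1 − e^(−λt) = 0.8, so t = −ln(0.2)/λ = 1.6094/0.0515464 ≈ 31.2231 months.

31.22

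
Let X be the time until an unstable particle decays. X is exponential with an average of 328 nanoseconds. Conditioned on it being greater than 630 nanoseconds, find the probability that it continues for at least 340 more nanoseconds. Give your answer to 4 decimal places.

0.3547

The rate is λ = 1/328 = 0.00304878 per nanosecond.
By the memoryless property, P(X > 630+340 | X > 630) = P(X > 340).
P(X > 340) = e^(−1.0366) ≈ 0.3547.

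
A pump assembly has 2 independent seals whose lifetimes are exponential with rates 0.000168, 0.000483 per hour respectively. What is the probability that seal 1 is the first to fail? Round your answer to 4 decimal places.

The time to first failure is exponential with rate Σλ = 0.000168 + 0.000483 = 0.000651.
P(seal 1 first) = λ_1/Σλ = 0.000168/0.000651 ≈ 0.2581.

0.2581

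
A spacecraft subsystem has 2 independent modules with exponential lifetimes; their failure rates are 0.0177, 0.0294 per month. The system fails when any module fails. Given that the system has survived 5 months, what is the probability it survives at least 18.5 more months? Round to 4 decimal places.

Time to first failure ~ Exp(Σλ) with Σλ = 0.0471.
By memorylessness, P(T > 5+18.5 | T > 5) = P(T > 18.5) = e^(−0.0471·18.5) ≈ 0.4184.

0.4184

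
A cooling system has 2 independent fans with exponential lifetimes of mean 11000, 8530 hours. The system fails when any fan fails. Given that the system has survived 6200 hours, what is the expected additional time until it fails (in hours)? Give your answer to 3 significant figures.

4800

First-failure rate Σλ = 1/11000 + 1/8530 = 0.000208142.
By memorylessness the expected residual is 1/Σλ = 4804.4 hours, regardless of the 6200 already elapsed.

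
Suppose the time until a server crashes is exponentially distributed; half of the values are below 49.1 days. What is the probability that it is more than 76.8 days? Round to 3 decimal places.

For an exponential, median = ln(2)/λ, so λ = ln 2 / 49.1 = 0.0141171 per day.
P(X > 76.8) = e^(−λ·76.8) = e^(−1.0842) ≈ 0.338.

0.338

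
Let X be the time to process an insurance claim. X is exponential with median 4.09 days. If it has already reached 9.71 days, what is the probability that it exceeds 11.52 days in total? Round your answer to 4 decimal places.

0.7358

For an exponential, median = ln(2)/λ, so λ = ln 2 / 4.09 = 0.169474 per day.
P(X > s+t | X > s) = e^(−λ(s+t))/e^(−λs) = e^(−λt), independent of s = 9.71.
P(X > 1.81) = e^(−0.30675) ≈ 0.7358.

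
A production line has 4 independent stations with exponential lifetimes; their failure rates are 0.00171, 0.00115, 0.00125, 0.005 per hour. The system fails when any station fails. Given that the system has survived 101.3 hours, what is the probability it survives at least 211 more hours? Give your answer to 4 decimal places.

0.1463

Time to first failure ~ Exp(Σλ) with Σλ = 0.00911.
By memorylessness, P(T > 101.3+211 | T > 101.3) = P(T > 211) = e^(−0.00911·211) ≈ 0.1463.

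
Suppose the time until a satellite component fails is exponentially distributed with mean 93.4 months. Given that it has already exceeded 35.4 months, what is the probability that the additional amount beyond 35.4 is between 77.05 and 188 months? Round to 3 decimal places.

The rate is λ = 1/93.4 = 0.0107066 per month.
Memoryless: the residual past 35.4 is again Exp(λ).
P(77.05 < residual < 188) = e^(−λ·77.05) − e^(−λ·188) = 0.43826 − 0.13361 ≈ 0.305.

0.305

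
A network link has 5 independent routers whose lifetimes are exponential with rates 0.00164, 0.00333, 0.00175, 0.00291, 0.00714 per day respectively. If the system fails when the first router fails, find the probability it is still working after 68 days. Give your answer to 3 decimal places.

The time to first failure is exponential with rate Σλ = 0.00164 + 0.00333 + 0.00175 + 0.00291 + 0.00714 = 0.01677.
P(min > 68) = e^(−0.01677·68) = e^(−1.1404) ≈ 0.320.

0.320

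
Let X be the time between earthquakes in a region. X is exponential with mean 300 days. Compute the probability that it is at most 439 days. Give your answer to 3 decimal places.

The rate is λ = 1/300 = 0.00333333 per day.
P(X ≤ 439) = 1 − e^(−λ·439) = 1 − e^(−1.4633) ≈ 0.769.

0.769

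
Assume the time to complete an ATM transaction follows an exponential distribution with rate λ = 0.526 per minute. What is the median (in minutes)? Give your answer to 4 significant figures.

Set 1 − e^(−λt) = 0.5, so t = −ln(0.5)/λ = 0.69315/0.526 ≈ 1.31777 minutes.

1.318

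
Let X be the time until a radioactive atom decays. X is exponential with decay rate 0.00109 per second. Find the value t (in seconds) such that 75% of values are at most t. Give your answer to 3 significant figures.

Set 1 − e^(−λt) = 0.75, so t = −ln(0.25)/λ = 1.3863/0.00109 ≈ 1271.83 seconds.

1270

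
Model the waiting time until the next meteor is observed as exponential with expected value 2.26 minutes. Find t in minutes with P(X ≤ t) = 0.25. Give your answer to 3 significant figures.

0.650

The rate is λ = 1/2.26 = 0.442478 per minute.
Set 1 − e^(−λt) = 0.25, so t = −ln(0.75)/λ = 0.28768/0.442478 ≈ 0.650161 minutes.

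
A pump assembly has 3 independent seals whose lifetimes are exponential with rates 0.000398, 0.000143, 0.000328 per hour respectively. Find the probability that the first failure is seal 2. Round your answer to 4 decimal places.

0.1646

The time to first failure is exponential with rate Σλ = 0.000398 + 0.000143 + 0.000328 = 0.000869.
P(seal 2 first) = λ_2/Σλ = 0.000143/0.000869 ≈ 0.1646.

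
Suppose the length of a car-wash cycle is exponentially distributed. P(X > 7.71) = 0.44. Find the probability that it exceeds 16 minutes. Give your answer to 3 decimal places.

e^(−λ·7.71) = 0.44 ⇒ λ = −ln(0.44)/7.71 = 0.106483.
P(X > 16) = e^(−0.106483·16) = e^(−1.7037) ≈ 0.182.

0.182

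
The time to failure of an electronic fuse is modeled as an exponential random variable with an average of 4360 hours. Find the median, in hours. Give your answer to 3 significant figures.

The rate is λ = 1/4360 = 0.000229358 per hour.
Set 1 − e^(−λt) = 0.5, so t = −ln(0.5)/λ = 0.69315/0.000229358 ≈ 3022.12 hours.

3020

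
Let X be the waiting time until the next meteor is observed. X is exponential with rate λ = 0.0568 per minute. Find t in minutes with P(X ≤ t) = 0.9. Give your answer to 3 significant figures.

40.5

Set 1 − e^(−λt) = 0.9, so t = −ln(0.1)/λ = 2.3026/0.0568 ≈ 40.5385 minutes.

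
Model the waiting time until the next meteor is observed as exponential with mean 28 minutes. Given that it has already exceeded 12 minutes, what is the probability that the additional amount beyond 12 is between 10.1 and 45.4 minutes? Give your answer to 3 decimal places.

0.500

The rate is λ = 1/28 = 0.0357143 per minute.
Memoryless: the residual past 12 is again Exp(λ).
P(10.1 < residual < 45.4) = e^(−λ·10.1) − e^(−λ·45.4) = 0.69718 − 0.19762 ≈ 0.500.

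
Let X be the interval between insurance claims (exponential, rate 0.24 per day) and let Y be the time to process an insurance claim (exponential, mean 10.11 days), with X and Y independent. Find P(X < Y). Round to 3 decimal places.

0.708

λ_1 = 0.24, λ_2 = 1/10.11 = 0.098912.
For independent exponentials, P(X < Y) = λ_1/(λ_1+λ_2) = 0.24/0.338912 ≈ 0.708.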